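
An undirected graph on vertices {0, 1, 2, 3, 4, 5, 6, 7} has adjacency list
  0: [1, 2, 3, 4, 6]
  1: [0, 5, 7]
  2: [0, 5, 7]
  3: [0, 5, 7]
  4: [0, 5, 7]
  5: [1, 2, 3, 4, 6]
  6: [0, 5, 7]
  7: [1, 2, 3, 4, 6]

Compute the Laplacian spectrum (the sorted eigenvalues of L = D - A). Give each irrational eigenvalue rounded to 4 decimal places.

[0, 3, 3, 3, 3, 5, 5, 8]

Each diagonal entry of L is the vertex degree and each off-diagonal entry is -1 where an edge is present, 0 otherwise; in the order [0, 1, 2, 3, 4, 5, 6, 7] the diagonal is [5, 3, 3, 3, 3, 5, 3, 5]. Diagonalising L (or applying a numerical eigensolver to the 8x8 matrix) gives the spectrum above. There is one zero in the spectrum, matching the 1 component.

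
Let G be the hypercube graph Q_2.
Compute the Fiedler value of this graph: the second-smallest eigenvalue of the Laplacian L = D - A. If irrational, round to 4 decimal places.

The graph has 4 vertices and degree multiset [2, 2, 2, 2]; D is the diagonal matrix of degrees and L = D - A. Computing the eigenvalues of L and sorting gives [0, 2, 2, 4]. The Fiedler value lambda_2 = 2 is strictly positive, so the graph is connected.

2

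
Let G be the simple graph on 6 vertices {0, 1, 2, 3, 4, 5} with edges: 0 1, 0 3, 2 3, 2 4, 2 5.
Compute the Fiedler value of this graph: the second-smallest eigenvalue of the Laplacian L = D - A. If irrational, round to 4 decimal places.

0.3249

Reading degrees in the order [0, 1, 2, 3, 4, 5] gives [2, 1, 3, 2, 1, 1]; set D = diag(2, 1, 3, 2, 1, 1) and form L = D - A. Computing the eigenvalues of L and sorting gives [0, 0.3249, 1, 1.4608, 3, 4.2143]. The Fiedler value lambda_2 = 0.3249 is strictly positive, so the graph is connected. By the matrix-tree theorem the graph has (1/6) * product of the nonzero eigenvalues = 1 spanning tree. The largest eigenvalue, 4.2143, is at most the vertex count 6.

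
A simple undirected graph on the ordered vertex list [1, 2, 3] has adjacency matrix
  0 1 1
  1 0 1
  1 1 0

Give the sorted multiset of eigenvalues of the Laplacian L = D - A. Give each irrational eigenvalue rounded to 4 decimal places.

Reading degrees in the order [1, 2, 3] gives [2, 2, 2]; set D = diag(2, 2, 2) and form L = D - A. The multiplicity of 0 as a Laplacian eigenvalue equals the number of connected components. The single zero eigenvalue shows the graph is connected. There is one zero in the spectrum, matching the 1 component. The largest eigenvalue, 3, is at most the vertex count 3.

[0, 3, 3]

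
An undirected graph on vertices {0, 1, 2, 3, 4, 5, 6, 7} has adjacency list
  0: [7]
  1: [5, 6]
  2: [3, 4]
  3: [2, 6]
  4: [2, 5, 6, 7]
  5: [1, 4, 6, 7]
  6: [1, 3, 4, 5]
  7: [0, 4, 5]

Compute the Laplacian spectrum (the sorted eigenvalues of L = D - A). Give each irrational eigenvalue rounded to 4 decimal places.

Each diagonal entry of L is the vertex degree and each off-diagonal entry is -1 where an edge is present, 0 otherwise; in the order [0, 1, 2, 3, 4, 5, 6, 7] the diagonal is [1, 2, 2, 2, 4, 4, 4, 3]. Since every row of L sums to 0, the all-ones vector is in the kernel and 0 is an eigenvalue. The single zero eigenvalue shows the graph is connected. There is one zero in the spectrum, matching the 1 component. The eigenvalues sum to 22, which equals trace(L) = 2|E|.

[0, 0.6294, 1.2056, 2.2541, 2.8586, 4.1004, 5.2402, 5.7119]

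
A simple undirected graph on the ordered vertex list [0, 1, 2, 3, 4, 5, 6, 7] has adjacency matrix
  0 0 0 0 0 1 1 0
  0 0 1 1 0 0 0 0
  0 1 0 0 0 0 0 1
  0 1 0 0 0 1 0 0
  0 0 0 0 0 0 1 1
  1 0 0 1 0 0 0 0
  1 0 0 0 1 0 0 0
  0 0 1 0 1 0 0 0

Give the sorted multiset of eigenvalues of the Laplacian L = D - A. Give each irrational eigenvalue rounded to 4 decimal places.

With the vertex order [0, 1, 2, 3, 4, 5, 6, 7], the degrees are [2, 2, 2, 2, 2, 2, 2, 2], giving D = diag(2, 2, 2, 2, 2, 2, 2, 2) and L = D - A. Diagonalising L (or applying a numerical eigensolver to the 8x8 matrix) gives the spectrum above. The single zero eigenvalue shows the graph is connected. There is one zero in the spectrum, matching the 1 component.

[0, 0.5858, 0.5858, 2, 2, 3.4142, 3.4142, 4]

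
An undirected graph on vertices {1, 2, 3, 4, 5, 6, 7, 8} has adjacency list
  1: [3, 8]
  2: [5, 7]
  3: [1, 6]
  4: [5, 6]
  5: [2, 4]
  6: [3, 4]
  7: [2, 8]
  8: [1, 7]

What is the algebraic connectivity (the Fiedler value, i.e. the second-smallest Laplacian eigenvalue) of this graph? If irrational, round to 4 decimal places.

With the vertex order [1, 2, 3, 4, 5, 6, 7, 8], the degrees are [2, 2, 2, 2, 2, 2, 2, 2], giving D = diag(2, 2, 2, 2, 2, 2, 2, 2) and L = D - A. The sorted Laplacian eigenvalues are [0, 0.5858, 0.5858, 2, 2, 3.4142, 3.4142, 4]; the algebraic connectivity is the second entry, 0.5858. There is one zero in the spectrum, matching the 1 component. By the matrix-tree theorem the graph has (1/8) * product of the nonzero eigenvalues = 8 spanning trees.

0.5858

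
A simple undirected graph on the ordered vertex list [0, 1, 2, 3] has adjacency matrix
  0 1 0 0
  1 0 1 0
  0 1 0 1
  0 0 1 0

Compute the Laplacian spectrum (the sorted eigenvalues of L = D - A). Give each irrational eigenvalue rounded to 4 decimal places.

Each diagonal entry of L is the vertex degree and each off-diagonal entry is -1 where an edge is present, 0 otherwise; in the order [0, 1, 2, 3] the diagonal is [1, 2, 2, 1]. L is symmetric positive semidefinite, so every eigenvalue is real and nonnegative. The single zero eigenvalue shows the graph is connected. There is one zero in the spectrum, matching the 1 component.

[0, 0.5858, 2, 3.4142]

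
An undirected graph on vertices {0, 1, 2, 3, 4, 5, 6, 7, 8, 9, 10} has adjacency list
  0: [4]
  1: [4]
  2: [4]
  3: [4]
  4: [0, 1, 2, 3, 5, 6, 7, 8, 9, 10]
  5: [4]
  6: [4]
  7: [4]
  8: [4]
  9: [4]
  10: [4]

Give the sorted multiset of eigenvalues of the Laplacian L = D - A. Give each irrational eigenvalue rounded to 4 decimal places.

[0, 1, 1, 1, 1, 1, 1, 1, 1, 1, 11]

With the vertex order [0, 1, 2, 3, 4, 5, 6, 7, 8, 9, 10], the degrees are [1, 1, 1, 1, 10, 1, 1, 1, 1, 1, 1], giving D = diag(1, 1, 1, 1, 10, 1, 1, 1, 1, 1, 1) and L = D - A. L is symmetric positive semidefinite, so every eigenvalue is real and nonnegative. The single zero eigenvalue shows the graph is connected. By the matrix-tree theorem the graph has (1/11) * product of the nonzero eigenvalues = 1 spanning tree.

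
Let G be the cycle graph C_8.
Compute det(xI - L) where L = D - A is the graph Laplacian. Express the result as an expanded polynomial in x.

The graph has 8 vertices and degree multiset [2, 2, 2, 2, 2, 2, 2, 2]; D is the diagonal matrix of degrees and L = D - A. L has integer entries, so p(x) = det(xI - L) has integer coefficients. Expanding the determinant yields x^8 - 16x^7 + 104x^6 - 352x^5 + 660x^4 - 672x^3 + 336x^2 - 64x. Since p(0) = det(-L) = 0, x divides p(x). By the matrix-tree theorem the graph has (1/8) * product of the nonzero eigenvalues = 8 spanning trees.

x^8 - 16x^7 + 104x^6 - 352x^5 + 660x^4 - 672x^3 + 336x^2 - 64x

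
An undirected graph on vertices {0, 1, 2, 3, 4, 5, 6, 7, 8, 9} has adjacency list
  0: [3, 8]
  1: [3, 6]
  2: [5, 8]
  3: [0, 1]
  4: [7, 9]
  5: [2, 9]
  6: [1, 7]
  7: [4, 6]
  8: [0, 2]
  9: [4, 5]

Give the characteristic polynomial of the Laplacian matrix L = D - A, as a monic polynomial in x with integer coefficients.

x^10 - 20x^9 + 170x^8 - 800x^7 + 2275x^6 - 4004x^5 + 4290x^4 - 2640x^3 + 825x^2 - 100x

With the vertex order [0, 1, 2, 3, 4, 5, 6, 7, 8, 9], the degrees are [2, 2, 2, 2, 2, 2, 2, 2, 2, 2], giving D = diag(2, 2, 2, 2, 2, 2, 2, 2, 2, 2) and L = D - A. L has integer entries, so p(x) = det(xI - L) has integer coefficients. Expanding the determinant yields x^10 - 20x^9 + 170x^8 - 800x^7 + 2275x^6 - 4004x^5 + 4290x^4 - 2640x^3 + 825x^2 - 100x. The constant term is 0 because L is singular (the all-ones vector lies in its kernel). There is one zero in the spectrum, matching the 1 component. The eigenvalues sum to 20, which equals trace(L) = 2|E|.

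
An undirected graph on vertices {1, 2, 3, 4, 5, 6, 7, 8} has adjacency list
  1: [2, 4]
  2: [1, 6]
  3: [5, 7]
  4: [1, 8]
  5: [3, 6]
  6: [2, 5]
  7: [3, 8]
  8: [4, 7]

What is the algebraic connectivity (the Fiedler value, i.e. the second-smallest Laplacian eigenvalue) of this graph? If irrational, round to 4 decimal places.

0.5858

Each diagonal entry of L is the vertex degree and each off-diagonal entry is -1 where an edge is present, 0 otherwise; in the order [1, 2, 3, 4, 5, 6, 7, 8] the diagonal is [2, 2, 2, 2, 2, 2, 2, 2]. The sorted Laplacian eigenvalues are [0, 0.5858, 0.5858, 2, 2, 3.4142, 3.4142, 4]; the algebraic connectivity is the second entry, 0.5858.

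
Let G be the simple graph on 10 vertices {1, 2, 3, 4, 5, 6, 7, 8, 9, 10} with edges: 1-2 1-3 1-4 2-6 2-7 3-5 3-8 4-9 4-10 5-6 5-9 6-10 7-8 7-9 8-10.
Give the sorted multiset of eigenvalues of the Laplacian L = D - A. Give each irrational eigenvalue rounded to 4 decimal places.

[0, 2, 2, 2, 2, 2, 5, 5, 5, 5]

Each diagonal entry of L is the vertex degree and each off-diagonal entry is -1 where an edge is present, 0 otherwise; in the order [1, 2, 3, 4, 5, 6, 7, 8, 9, 10] the diagonal is [3, 3, 3, 3, 3, 3, 3, 3, 3, 3]. Since every row of L sums to 0, the all-ones vector is in the kernel and 0 is an eigenvalue. The single zero eigenvalue shows the graph is connected.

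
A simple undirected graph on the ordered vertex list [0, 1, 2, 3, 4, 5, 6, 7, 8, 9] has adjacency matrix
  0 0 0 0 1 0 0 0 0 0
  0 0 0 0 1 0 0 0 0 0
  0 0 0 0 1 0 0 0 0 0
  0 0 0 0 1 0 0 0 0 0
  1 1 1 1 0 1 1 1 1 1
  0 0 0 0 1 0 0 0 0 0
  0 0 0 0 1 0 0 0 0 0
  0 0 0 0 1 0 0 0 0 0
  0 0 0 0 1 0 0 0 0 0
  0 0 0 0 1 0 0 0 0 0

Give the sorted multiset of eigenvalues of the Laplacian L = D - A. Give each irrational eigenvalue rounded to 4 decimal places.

[0, 1, 1, 1, 1, 1, 1, 1, 1, 10]

With the vertex order [0, 1, 2, 3, 4, 5, 6, 7, 8, 9], the degrees are [1, 1, 1, 1, 9, 1, 1, 1, 1, 1], giving D = diag(1, 1, 1, 1, 9, 1, 1, 1, 1, 1) and L = D - A. Diagonalising L (or applying a numerical eigensolver to the 10x10 matrix) gives the spectrum above. There is one zero in the spectrum, matching the 1 component. The eigenvalues sum to 18, which equals trace(L) = 2|E|.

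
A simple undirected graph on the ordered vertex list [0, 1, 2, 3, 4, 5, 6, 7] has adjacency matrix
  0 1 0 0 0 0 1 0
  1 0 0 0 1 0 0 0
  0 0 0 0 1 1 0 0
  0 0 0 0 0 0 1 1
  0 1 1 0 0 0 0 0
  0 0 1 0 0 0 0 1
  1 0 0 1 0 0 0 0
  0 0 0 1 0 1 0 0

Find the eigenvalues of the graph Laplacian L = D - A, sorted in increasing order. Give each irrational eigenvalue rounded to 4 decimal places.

With the vertex order [0, 1, 2, 3, 4, 5, 6, 7], the degrees are [2, 2, 2, 2, 2, 2, 2, 2], giving D = diag(2, 2, 2, 2, 2, 2, 2, 2) and L = D - A. L is symmetric positive semidefinite, so every eigenvalue is real and nonnegative. The eigenvalues sum to 16, which equals trace(L) = 2|E|. By the matrix-tree theorem the graph has (1/8) * product of the nonzero eigenvalues = 8 spanning trees.

[0, 0.5858, 0.5858, 2, 2, 3.4142, 3.4142, 4]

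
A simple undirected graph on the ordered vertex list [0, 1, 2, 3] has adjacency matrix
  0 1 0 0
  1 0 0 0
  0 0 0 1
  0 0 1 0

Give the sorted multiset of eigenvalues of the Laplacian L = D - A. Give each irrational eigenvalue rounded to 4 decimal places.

Reading degrees in the order [0, 1, 2, 3] gives [1, 1, 1, 1]; set D = diag(1, 1, 1, 1) and form L = D - A. L is symmetric positive semidefinite, so every eigenvalue is real and nonnegative. The 2 zero eigenvalues correspond to the 2 connected components. There are 2 zeros in the spectrum, matching the 2 components.

[0, 0, 2, 2]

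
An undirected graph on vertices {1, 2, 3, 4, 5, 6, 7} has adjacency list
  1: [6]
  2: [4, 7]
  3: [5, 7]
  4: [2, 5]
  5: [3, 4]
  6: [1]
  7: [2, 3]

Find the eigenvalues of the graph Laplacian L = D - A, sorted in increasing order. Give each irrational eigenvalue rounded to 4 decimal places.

Each diagonal entry of L is the vertex degree and each off-diagonal entry is -1 where an edge is present, 0 otherwise; in the order [1, 2, 3, 4, 5, 6, 7] the diagonal is [1, 2, 2, 2, 2, 1, 2]. Diagonalising L (or applying a numerical eigensolver to the 7x7 matrix) gives the spectrum above. The 2 zero eigenvalues correspond to the 2 connected components.

[0, 0, 1.3820, 1.3820, 2, 3.6180, 3.6180]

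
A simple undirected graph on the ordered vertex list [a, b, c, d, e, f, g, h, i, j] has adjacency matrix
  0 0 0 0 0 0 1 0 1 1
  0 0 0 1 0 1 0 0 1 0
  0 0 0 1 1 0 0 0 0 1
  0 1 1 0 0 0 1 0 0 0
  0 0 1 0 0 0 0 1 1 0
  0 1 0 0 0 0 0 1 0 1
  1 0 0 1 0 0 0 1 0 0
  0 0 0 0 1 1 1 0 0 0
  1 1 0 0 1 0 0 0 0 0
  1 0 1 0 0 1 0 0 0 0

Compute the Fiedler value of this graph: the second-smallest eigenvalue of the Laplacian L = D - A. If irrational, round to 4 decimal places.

2

With the vertex order [a, b, c, d, e, f, g, h, i, j], the degrees are [3, 3, 3, 3, 3, 3, 3, 3, 3, 3], giving D = diag(3, 3, 3, 3, 3, 3, 3, 3, 3, 3) and L = D - A. The smallest Laplacian eigenvalue is always 0. The next one, lambda_2 = 2, measures how hard the graph is to disconnect: larger values mean better connectivity. By the matrix-tree theorem the graph has (1/10) * product of the nonzero eigenvalues = 2000 spanning trees.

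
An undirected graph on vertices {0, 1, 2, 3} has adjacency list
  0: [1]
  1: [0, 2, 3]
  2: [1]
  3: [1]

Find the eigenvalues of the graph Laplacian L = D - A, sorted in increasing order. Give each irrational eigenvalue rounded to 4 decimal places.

[0, 1, 1, 4]

With the vertex order [0, 1, 2, 3], the degrees are [1, 3, 1, 1], giving D = diag(1, 3, 1, 1) and L = D - A. L is symmetric positive semidefinite, so every eigenvalue is real and nonnegative.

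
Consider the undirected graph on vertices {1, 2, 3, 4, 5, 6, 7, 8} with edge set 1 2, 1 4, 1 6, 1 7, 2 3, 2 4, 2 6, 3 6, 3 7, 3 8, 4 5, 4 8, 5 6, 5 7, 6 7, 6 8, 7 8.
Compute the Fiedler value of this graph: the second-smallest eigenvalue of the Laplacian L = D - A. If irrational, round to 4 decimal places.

With the vertex order [1, 2, 3, 4, 5, 6, 7, 8], the degrees are [4, 4, 4, 4, 3, 6, 5, 4], giving D = diag(4, 4, 4, 4, 3, 6, 5, 4) and L = D - A. The sorted Laplacian eigenvalues are [0, 2.7817, 3.0771, 4, 4.3322, 5.8394, 6.5654, 7.4042]; the algebraic connectivity is the second entry, 2.7817. By the matrix-tree theorem the graph has (1/8) * product of the nonzero eigenvalues = 5263 spanning trees. The largest eigenvalue, 7.4042, is at most the vertex count 8.

2.7817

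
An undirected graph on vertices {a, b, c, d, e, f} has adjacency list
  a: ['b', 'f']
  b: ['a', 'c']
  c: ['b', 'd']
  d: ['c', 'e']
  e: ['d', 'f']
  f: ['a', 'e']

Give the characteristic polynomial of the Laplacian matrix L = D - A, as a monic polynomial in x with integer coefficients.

Each diagonal entry of L is the vertex degree and each off-diagonal entry is -1 where an edge is present, 0 otherwise; in the order [a, b, c, d, e, f] the diagonal is [2, 2, 2, 2, 2, 2]. Computing det(xI - L) by cofactor expansion (or equivalently via sum-over-permutations) gives x^6 - 12x^5 + 54x^4 - 112x^3 + 105x^2 - 36x. The coefficient of x^5 equals -trace(L) = -12, matching the sum of degrees. By the matrix-tree theorem the graph has (1/6) * product of the nonzero eigenvalues = 6 spanning trees.

x^6 - 12x^5 + 54x^4 - 112x^3 + 105x^2 - 36x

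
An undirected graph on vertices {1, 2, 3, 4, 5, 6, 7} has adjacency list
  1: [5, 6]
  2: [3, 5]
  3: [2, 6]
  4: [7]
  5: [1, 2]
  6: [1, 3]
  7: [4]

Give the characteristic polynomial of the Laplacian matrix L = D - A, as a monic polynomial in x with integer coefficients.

Reading degrees in the order [1, 2, 3, 4, 5, 6, 7] gives [2, 2, 2, 1, 2, 2, 1]; set D = diag(2, 2, 2, 1, 2, 2, 1) and form L = D - A. Computing det(xI - L) by cofactor expansion (or equivalently via sum-over-permutations) gives x^7 - 12x^6 + 55x^5 - 120x^4 + 125x^3 - 50x^2. Since p(0) = det(-L) = 0, x divides p(x). There are 2 zeros in the spectrum, matching the 2 components. The eigenvalues sum to 12, which equals trace(L) = 2|E|.

x^7 - 12x^6 + 55x^5 - 120x^4 + 125x^3 - 50x^2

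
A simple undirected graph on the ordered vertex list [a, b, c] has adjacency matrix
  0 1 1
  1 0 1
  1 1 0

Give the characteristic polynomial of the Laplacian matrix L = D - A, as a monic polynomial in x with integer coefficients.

With the vertex order [a, b, c], the degrees are [2, 2, 2], giving D = diag(2, 2, 2) and L = D - A. The eigenvalues of L are [0, 3, 3]; the characteristic polynomial is the product of (x - lambda_i), which multiplies out to x^3 - 6x^2 + 9x. The constant term is 0 because L is singular (the all-ones vector lies in its kernel). There is one zero in the spectrum, matching the 1 component. The eigenvalues sum to 6, which equals trace(L) = 2|E|.

x^3 - 6x^2 + 9x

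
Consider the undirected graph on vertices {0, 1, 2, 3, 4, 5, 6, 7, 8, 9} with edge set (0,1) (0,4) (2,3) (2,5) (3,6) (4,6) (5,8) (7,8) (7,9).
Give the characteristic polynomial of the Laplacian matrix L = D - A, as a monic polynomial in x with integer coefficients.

x^10 - 18x^9 + 136x^8 - 560x^7 + 1365x^6 - 2002x^5 + 1716x^4 - 792x^3 + 165x^2 - 10x

Each diagonal entry of L is the vertex degree and each off-diagonal entry is -1 where an edge is present, 0 otherwise; in the order [0, 1, 2, 3, 4, 5, 6, 7, 8, 9] the diagonal is [2, 1, 2, 2, 2, 2, 2, 2, 2, 1]. L has integer entries, so p(x) = det(xI - L) has integer coefficients. Expanding the determinant yields x^10 - 18x^9 + 136x^8 - 560x^7 + 1365x^6 - 2002x^5 + 1716x^4 - 792x^3 + 165x^2 - 10x. Since p(0) = det(-L) = 0, x divides p(x). There is one zero in the spectrum, matching the 1 component.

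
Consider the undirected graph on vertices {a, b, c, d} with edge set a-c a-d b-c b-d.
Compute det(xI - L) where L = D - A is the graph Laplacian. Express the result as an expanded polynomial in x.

x^4 - 8x^3 + 20x^2 - 16x

Reading degrees in the order [a, b, c, d] gives [2, 2, 2, 2]; set D = diag(2, 2, 2, 2) and form L = D - A. Computing det(xI - L) by cofactor expansion (or equivalently via sum-over-permutations) gives x^4 - 8x^3 + 20x^2 - 16x. The constant term is 0 because L is singular (the all-ones vector lies in its kernel). The eigenvalues sum to 8, which equals trace(L) = 2|E|. By the matrix-tree theorem the graph has (1/4) * product of the nonzero eigenvalues = 4 spanning trees.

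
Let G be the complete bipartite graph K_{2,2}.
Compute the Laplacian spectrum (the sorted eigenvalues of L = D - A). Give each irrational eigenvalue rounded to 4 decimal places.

The graph has 4 vertices and degree multiset [2, 2, 2, 2]; D is the diagonal matrix of degrees and L = D - A. L is symmetric positive semidefinite, so every eigenvalue is real and nonnegative. The single zero eigenvalue shows the graph is connected. The eigenvalues sum to 8, which equals trace(L) = 2|E|. There is one zero in the spectrum, matching the 1 component.

[0, 2, 2, 4]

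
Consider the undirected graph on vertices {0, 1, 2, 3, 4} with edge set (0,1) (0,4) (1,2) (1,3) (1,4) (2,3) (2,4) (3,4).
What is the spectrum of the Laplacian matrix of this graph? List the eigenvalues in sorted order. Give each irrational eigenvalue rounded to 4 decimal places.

Each diagonal entry of L is the vertex degree and each off-diagonal entry is -1 where an edge is present, 0 otherwise; in the order [0, 1, 2, 3, 4] the diagonal is [2, 4, 3, 3, 4]. The multiplicity of 0 as a Laplacian eigenvalue equals the number of connected components. The single zero eigenvalue shows the graph is connected. There is one zero in the spectrum, matching the 1 component.

[0, 2, 4, 5, 5]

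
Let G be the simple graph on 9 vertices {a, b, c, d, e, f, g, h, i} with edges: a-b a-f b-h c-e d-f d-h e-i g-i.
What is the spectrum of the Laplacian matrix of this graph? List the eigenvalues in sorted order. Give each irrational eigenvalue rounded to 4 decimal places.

[0, 0, 0.5858, 1.3820, 1.3820, 2, 3.4142, 3.6180, 3.6180]

Reading degrees in the order [a, b, c, d, e, f, g, h, i] gives [2, 2, 1, 2, 2, 2, 1, 2, 2]; set D = diag(2, 2, 1, 2, 2, 2, 1, 2, 2) and form L = D - A. Since every row of L sums to 0, the all-ones vector is in the kernel and 0 is an eigenvalue. The 2 zero eigenvalues correspond to the 2 connected components. There are 2 zeros in the spectrum, matching the 2 components.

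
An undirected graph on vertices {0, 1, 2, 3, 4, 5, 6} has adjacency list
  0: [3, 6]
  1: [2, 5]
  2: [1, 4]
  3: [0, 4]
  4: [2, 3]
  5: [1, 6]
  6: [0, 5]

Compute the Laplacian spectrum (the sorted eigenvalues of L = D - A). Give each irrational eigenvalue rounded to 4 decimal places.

[0, 0.7530, 0.7530, 2.4450, 2.4450, 3.8019, 3.8019]

Each diagonal entry of L is the vertex degree and each off-diagonal entry is -1 where an edge is present, 0 otherwise; in the order [0, 1, 2, 3, 4, 5, 6] the diagonal is [2, 2, 2, 2, 2, 2, 2]. The multiplicity of 0 as a Laplacian eigenvalue equals the number of connected components. The single zero eigenvalue shows the graph is connected. The eigenvalues sum to 14, which equals trace(L) = 2|E|.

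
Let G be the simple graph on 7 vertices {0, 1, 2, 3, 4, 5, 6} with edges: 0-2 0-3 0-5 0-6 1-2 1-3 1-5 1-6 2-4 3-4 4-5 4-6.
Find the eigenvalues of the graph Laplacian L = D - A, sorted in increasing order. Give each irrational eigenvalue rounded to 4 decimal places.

[0, 3, 3, 3, 4, 4, 7]

Reading degrees in the order [0, 1, 2, 3, 4, 5, 6] gives [4, 4, 3, 3, 4, 3, 3]; set D = diag(4, 4, 3, 3, 4, 3, 3) and form L = D - A. The multiplicity of 0 as a Laplacian eigenvalue equals the number of connected components. The eigenvalues sum to 24, which equals trace(L) = 2|E|. The largest eigenvalue, 7, is at most the vertex count 7.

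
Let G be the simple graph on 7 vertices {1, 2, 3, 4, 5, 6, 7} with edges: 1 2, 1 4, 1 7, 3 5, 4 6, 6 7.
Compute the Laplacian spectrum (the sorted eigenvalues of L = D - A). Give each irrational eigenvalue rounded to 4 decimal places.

Reading degrees in the order [1, 2, 3, 4, 5, 6, 7] gives [3, 1, 1, 2, 1, 2, 2]; set D = diag(3, 1, 1, 2, 1, 2, 2) and form L = D - A. Since every row of L sums to 0, the all-ones vector is in the kernel and 0 is an eigenvalue. The 2 zero eigenvalues correspond to the 2 connected components. There are 2 zeros in the spectrum, matching the 2 components.

[0, 0, 0.8299, 2, 2, 2.6889, 4.4812]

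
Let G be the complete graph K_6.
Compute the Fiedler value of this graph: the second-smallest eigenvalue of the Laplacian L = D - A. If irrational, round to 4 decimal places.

The graph has 6 vertices and degree multiset [5, 5, 5, 5, 5, 5]; D is the diagonal matrix of degrees and L = D - A. Computing the eigenvalues of L and sorting gives [0, 6, 6, 6, 6, 6]. The Fiedler value lambda_2 = 6 is strictly positive, so the graph is connected.

6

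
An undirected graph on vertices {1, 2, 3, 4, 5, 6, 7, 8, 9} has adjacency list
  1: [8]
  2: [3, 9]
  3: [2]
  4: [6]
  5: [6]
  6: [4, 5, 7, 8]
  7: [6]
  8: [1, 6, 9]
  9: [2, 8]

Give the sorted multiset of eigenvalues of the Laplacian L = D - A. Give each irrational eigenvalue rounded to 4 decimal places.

Reading degrees in the order [1, 2, 3, 4, 5, 6, 7, 8, 9] gives [1, 2, 1, 1, 1, 4, 1, 3, 2]; set D = diag(1, 2, 1, 1, 1, 4, 1, 3, 2) and form L = D - A. Diagonalising L (or applying a numerical eigensolver to the 9x9 matrix) gives the spectrum above. There is one zero in the spectrum, matching the 1 component.

[0, 0.2022, 0.5693, 1, 1, 1.4124, 2.8273, 3.7046, 5.2842]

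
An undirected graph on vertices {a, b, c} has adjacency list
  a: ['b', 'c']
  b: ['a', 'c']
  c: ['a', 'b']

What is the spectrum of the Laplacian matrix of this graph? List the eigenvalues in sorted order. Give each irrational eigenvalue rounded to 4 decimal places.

[0, 3, 3]

Each diagonal entry of L is the vertex degree and each off-diagonal entry is -1 where an edge is present, 0 otherwise; in the order [a, b, c] the diagonal is [2, 2, 2]. Since every row of L sums to 0, the all-ones vector is in the kernel and 0 is an eigenvalue. The eigenvalues sum to 6, which equals trace(L) = 2|E|.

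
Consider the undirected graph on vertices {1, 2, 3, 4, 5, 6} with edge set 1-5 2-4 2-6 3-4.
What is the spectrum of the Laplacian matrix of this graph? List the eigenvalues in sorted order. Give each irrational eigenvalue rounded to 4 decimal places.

[0, 0, 0.5858, 2, 2, 3.4142]

With the vertex order [1, 2, 3, 4, 5, 6], the degrees are [1, 2, 1, 2, 1, 1], giving D = diag(1, 2, 1, 2, 1, 1) and L = D - A. Diagonalising L (or applying a numerical eigensolver to the 6x6 matrix) gives the spectrum above. The 2 zero eigenvalues correspond to the 2 connected components. There are 2 zeros in the spectrum, matching the 2 components.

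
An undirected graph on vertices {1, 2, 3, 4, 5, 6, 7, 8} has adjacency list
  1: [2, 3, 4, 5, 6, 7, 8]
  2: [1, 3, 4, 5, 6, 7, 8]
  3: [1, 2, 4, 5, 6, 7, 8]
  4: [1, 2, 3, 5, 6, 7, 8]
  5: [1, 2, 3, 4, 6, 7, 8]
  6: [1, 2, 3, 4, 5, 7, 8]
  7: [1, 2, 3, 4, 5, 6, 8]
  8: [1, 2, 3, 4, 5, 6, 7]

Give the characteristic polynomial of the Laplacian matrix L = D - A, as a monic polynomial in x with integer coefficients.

x^8 - 56x^7 + 1344x^6 - 17920x^5 + 143360x^4 - 688128x^3 + 1835008x^2 - 2097152x

With the vertex order [1, 2, 3, 4, 5, 6, 7, 8], the degrees are [7, 7, 7, 7, 7, 7, 7, 7], giving D = diag(7, 7, 7, 7, 7, 7, 7, 7) and L = D - A. L has integer entries, so p(x) = det(xI - L) has integer coefficients. Expanding the determinant yields x^8 - 56x^7 + 1344x^6 - 17920x^5 + 143360x^4 - 688128x^3 + 1835008x^2 - 2097152x. The constant term is 0 because L is singular (the all-ones vector lies in its kernel). By the matrix-tree theorem the graph has (1/8) * product of the nonzero eigenvalues = 262144 spanning trees. The largest eigenvalue, 8, is at most the vertex count 8.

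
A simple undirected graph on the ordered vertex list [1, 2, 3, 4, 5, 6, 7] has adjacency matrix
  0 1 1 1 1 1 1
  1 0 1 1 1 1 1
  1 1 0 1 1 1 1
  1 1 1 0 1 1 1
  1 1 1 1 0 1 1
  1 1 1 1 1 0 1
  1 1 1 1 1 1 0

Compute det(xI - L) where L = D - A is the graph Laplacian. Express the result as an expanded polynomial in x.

x^7 - 42x^6 + 735x^5 - 6860x^4 + 36015x^3 - 100842x^2 + 117649x

With the vertex order [1, 2, 3, 4, 5, 6, 7], the degrees are [6, 6, 6, 6, 6, 6, 6], giving D = diag(6, 6, 6, 6, 6, 6, 6) and L = D - A. Computing det(xI - L) by cofactor expansion (or equivalently via sum-over-permutations) gives x^7 - 42x^6 + 735x^5 - 6860x^4 + 36015x^3 - 100842x^2 + 117649x. The coefficient of x^6 equals -trace(L) = -42, matching the sum of degrees. The eigenvalues sum to 42, which equals trace(L) = 2|E|.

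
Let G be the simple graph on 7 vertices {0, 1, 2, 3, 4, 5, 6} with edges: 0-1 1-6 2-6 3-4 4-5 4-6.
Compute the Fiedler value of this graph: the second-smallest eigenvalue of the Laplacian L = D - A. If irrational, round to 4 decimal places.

Each diagonal entry of L is the vertex degree and each off-diagonal entry is -1 where an edge is present, 0 otherwise; in the order [0, 1, 2, 3, 4, 5, 6] the diagonal is [1, 2, 1, 1, 3, 1, 3]. The sorted Laplacian eigenvalues are [0, 0.3217, 0.6802, 1, 2.1397, 3.2297, 4.6287]; the algebraic connectivity is the second entry, 0.3217. The largest eigenvalue, 4.6287, is at most the vertex count 7.

0.3217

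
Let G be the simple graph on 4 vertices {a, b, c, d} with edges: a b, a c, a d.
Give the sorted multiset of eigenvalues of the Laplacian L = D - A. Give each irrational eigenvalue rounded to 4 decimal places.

[0, 1, 1, 4]

Reading degrees in the order [a, b, c, d] gives [3, 1, 1, 1]; set D = diag(3, 1, 1, 1) and form L = D - A. Diagonalising L (or applying a numerical eigensolver to the 4x4 matrix) gives the spectrum above.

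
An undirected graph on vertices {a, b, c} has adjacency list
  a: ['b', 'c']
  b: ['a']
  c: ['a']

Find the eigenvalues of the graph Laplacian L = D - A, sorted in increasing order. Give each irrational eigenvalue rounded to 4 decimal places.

[0, 1, 3]

With the vertex order [a, b, c], the degrees are [2, 1, 1], giving D = diag(2, 1, 1) and L = D - A. The multiplicity of 0 as a Laplacian eigenvalue equals the number of connected components. The eigenvalues sum to 4, which equals trace(L) = 2|E|.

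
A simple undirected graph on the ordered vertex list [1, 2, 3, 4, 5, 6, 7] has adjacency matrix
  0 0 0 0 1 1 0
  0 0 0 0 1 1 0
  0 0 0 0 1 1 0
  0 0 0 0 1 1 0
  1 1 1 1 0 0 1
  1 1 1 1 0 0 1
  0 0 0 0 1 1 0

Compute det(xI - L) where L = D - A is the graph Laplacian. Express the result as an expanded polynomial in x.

Reading degrees in the order [1, 2, 3, 4, 5, 6, 7] gives [2, 2, 2, 2, 5, 5, 2]; set D = diag(2, 2, 2, 2, 5, 5, 2) and form L = D - A. The eigenvalues of L are [0, 2, 2, 2, 2, 5, 7]; the characteristic polynomial is the product of (x - lambda_i), which multiplies out to x^7 - 20x^6 + 155x^5 - 600x^4 + 1240x^3 - 1312x^2 + 560x. Since p(0) = det(-L) = 0, x divides p(x). The largest eigenvalue, 7, is at most the vertex count 7. There is one zero in the spectrum, matching the 1 component.

x^7 - 20x^6 + 155x^5 - 600x^4 + 1240x^3 - 1312x^2 + 560x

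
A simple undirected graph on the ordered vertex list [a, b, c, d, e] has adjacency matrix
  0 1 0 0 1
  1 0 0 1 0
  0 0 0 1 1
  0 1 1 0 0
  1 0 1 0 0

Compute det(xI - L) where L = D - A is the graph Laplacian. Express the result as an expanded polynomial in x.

With the vertex order [a, b, c, d, e], the degrees are [2, 2, 2, 2, 2], giving D = diag(2, 2, 2, 2, 2) and L = D - A. L has integer entries, so p(x) = det(xI - L) has integer coefficients. Expanding the determinant yields x^5 - 10x^4 + 35x^3 - 50x^2 + 25x. Since p(0) = det(-L) = 0, x divides p(x).

x^5 - 10x^4 + 35x^3 - 50x^2 + 25x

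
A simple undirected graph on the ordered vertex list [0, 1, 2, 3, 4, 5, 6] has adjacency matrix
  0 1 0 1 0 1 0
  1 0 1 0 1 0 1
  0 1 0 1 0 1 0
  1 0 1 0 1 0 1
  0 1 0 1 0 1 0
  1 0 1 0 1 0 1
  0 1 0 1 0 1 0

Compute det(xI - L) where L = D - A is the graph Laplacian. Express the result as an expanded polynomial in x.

x^7 - 24x^6 + 234x^5 - 1192x^4 + 3357x^3 - 4968x^2 + 3024x

Reading degrees in the order [0, 1, 2, 3, 4, 5, 6] gives [3, 4, 3, 4, 3, 4, 3]; set D = diag(3, 4, 3, 4, 3, 4, 3) and form L = D - A. The eigenvalues of L are [0, 3, 3, 3, 4, 4, 7]; the characteristic polynomial is the product of (x - lambda_i), which multiplies out to x^7 - 24x^6 + 234x^5 - 1192x^4 + 3357x^3 - 4968x^2 + 3024x. The constant term is 0 because L is singular (the all-ones vector lies in its kernel). By the matrix-tree theorem the graph has (1/7) * product of the nonzero eigenvalues = 432 spanning trees. There is one zero in the spectrum, matching the 1 component.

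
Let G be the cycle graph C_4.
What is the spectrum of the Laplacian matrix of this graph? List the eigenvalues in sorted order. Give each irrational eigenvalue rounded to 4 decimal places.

[0, 2, 2, 4]

The graph has 4 vertices and degree multiset [2, 2, 2, 2]; D is the diagonal matrix of degrees and L = D - A. Diagonalising L (or applying a numerical eigensolver to the 4x4 matrix) gives the spectrum above. The single zero eigenvalue shows the graph is connected. The eigenvalues sum to 8, which equals trace(L) = 2|E|. The largest eigenvalue, 4, is at most the vertex count 4.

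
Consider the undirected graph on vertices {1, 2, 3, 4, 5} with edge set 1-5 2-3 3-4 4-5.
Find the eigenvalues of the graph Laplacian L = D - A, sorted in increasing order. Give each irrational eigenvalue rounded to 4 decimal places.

With the vertex order [1, 2, 3, 4, 5], the degrees are [1, 1, 2, 2, 2], giving D = diag(1, 1, 2, 2, 2) and L = D - A. Diagonalising L (or applying a numerical eigensolver to the 5x5 matrix) gives the spectrum above. The single zero eigenvalue shows the graph is connected. The eigenvalues sum to 8, which equals trace(L) = 2|E|.

[0, 0.3820, 1.3820, 2.6180, 3.6180]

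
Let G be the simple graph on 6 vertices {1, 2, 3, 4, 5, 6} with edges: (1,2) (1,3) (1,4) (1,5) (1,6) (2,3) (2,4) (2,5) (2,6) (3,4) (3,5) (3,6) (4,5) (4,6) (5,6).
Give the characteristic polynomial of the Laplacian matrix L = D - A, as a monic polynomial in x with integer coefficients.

x^6 - 30x^5 + 360x^4 - 2160x^3 + 6480x^2 - 7776x

Each diagonal entry of L is the vertex degree and each off-diagonal entry is -1 where an edge is present, 0 otherwise; in the order [1, 2, 3, 4, 5, 6] the diagonal is [5, 5, 5, 5, 5, 5]. The eigenvalues of L are [0, 6, 6, 6, 6, 6]; the characteristic polynomial is the product of (x - lambda_i), which multiplies out to x^6 - 30x^5 + 360x^4 - 2160x^3 + 6480x^2 - 7776x. The coefficient of x^5 equals -trace(L) = -30, matching the sum of degrees.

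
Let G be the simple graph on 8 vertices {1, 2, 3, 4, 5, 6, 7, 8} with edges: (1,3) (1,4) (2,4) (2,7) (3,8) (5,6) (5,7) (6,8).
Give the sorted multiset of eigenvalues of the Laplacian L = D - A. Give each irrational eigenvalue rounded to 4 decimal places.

With the vertex order [1, 2, 3, 4, 5, 6, 7, 8], the degrees are [2, 2, 2, 2, 2, 2, 2, 2], giving D = diag(2, 2, 2, 2, 2, 2, 2, 2) and L = D - A. Since every row of L sums to 0, the all-ones vector is in the kernel and 0 is an eigenvalue. The single zero eigenvalue shows the graph is connected. By the matrix-tree theorem the graph has (1/8) * product of the nonzero eigenvalues = 8 spanning trees.

[0, 0.5858, 0.5858, 2, 2, 3.4142, 3.4142, 4]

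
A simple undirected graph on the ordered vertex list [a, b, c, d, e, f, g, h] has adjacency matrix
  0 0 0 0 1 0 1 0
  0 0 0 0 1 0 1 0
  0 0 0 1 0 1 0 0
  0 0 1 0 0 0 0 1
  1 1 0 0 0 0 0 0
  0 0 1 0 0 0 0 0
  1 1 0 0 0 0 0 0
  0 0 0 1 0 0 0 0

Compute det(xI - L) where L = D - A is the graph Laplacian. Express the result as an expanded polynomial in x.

x^8 - 14x^7 + 78x^6 - 220x^5 + 328x^4 - 240x^3 + 64x^2

With the vertex order [a, b, c, d, e, f, g, h], the degrees are [2, 2, 2, 2, 2, 1, 2, 1], giving D = diag(2, 2, 2, 2, 2, 1, 2, 1) and L = D - A. Computing det(xI - L) by cofactor expansion (or equivalently via sum-over-permutations) gives x^8 - 14x^7 + 78x^6 - 220x^5 + 328x^4 - 240x^3 + 64x^2. The constant term is 0 because L is singular (the all-ones vector lies in its kernel). The largest eigenvalue, 4, is at most the vertex count 8.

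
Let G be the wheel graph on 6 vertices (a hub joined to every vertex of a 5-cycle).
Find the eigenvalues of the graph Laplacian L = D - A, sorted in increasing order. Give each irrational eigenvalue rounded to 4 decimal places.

The graph has 6 vertices and degree multiset [5, 3, 3, 3, 3, 3]; D is the diagonal matrix of degrees and L = D - A. The multiplicity of 0 as a Laplacian eigenvalue equals the number of connected components. The single zero eigenvalue shows the graph is connected. The eigenvalues sum to 20, which equals trace(L) = 2|E|. There is one zero in the spectrum, matching the 1 component.

[0, 2.3820, 2.3820, 4.6180, 4.6180, 6]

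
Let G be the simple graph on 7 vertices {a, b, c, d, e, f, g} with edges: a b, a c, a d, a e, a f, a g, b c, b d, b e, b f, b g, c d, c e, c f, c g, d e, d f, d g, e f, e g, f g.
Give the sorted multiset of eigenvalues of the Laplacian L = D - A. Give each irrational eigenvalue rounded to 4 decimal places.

[0, 7, 7, 7, 7, 7, 7]

Each diagonal entry of L is the vertex degree and each off-diagonal entry is -1 where an edge is present, 0 otherwise; in the order [a, b, c, d, e, f, g] the diagonal is [6, 6, 6, 6, 6, 6, 6]. Since every row of L sums to 0, the all-ones vector is in the kernel and 0 is an eigenvalue. By the matrix-tree theorem the graph has (1/7) * product of the nonzero eigenvalues = 16807 spanning trees.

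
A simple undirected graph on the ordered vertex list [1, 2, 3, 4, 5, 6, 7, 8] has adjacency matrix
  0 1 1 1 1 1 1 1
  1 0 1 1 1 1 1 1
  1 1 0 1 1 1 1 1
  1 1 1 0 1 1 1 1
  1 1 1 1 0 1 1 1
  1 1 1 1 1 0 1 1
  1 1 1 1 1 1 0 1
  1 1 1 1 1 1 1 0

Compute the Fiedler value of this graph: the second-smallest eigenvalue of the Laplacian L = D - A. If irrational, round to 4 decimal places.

Each diagonal entry of L is the vertex degree and each off-diagonal entry is -1 where an edge is present, 0 otherwise; in the order [1, 2, 3, 4, 5, 6, 7, 8] the diagonal is [7, 7, 7, 7, 7, 7, 7, 7]. The smallest Laplacian eigenvalue is always 0. The next one, lambda_2 = 8, measures how hard the graph is to disconnect: larger values mean better connectivity.

8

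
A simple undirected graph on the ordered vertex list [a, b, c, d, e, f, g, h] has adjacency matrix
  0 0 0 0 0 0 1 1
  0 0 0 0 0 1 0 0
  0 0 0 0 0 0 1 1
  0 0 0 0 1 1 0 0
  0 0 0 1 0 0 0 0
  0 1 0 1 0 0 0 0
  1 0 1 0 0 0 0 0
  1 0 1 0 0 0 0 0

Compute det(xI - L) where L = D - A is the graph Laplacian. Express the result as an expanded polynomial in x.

Each diagonal entry of L is the vertex degree and each off-diagonal entry is -1 where an edge is present, 0 otherwise; in the order [a, b, c, d, e, f, g, h] the diagonal is [2, 1, 2, 2, 1, 2, 2, 2]. L has integer entries, so p(x) = det(xI - L) has integer coefficients. Expanding the determinant yields x^8 - 14x^7 + 78x^6 - 220x^5 + 328x^4 - 240x^3 + 64x^2. The coefficient of x^7 equals -trace(L) = -14, matching the sum of degrees.

x^8 - 14x^7 + 78x^6 - 220x^5 + 328x^4 - 240x^3 + 64x^2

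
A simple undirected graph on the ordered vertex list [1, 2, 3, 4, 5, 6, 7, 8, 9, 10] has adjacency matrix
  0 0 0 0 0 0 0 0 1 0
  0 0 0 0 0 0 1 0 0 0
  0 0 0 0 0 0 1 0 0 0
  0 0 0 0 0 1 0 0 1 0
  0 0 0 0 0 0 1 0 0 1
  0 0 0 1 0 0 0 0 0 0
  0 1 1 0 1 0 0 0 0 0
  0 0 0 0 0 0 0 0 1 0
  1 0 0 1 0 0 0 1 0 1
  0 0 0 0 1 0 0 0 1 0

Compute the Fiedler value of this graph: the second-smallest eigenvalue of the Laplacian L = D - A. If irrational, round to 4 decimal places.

0.1442

With the vertex order [1, 2, 3, 4, 5, 6, 7, 8, 9, 10], the degrees are [1, 1, 1, 2, 2, 1, 3, 1, 4, 2], giving D = diag(1, 1, 1, 2, 2, 1, 3, 1, 4, 2) and L = D - A. Computing the eigenvalues of L and sorting gives [0, 0.1442, 0.5188, 1, 1, 1, 2.3111, 2.6784, 4.1701, 5.1774]. The Fiedler value lambda_2 = 0.1442 is strictly positive, so the graph is connected. There is one zero in the spectrum, matching the 1 component. By the matrix-tree theorem the graph has (1/10) * product of the nonzero eigenvalues = 1 spanning tree.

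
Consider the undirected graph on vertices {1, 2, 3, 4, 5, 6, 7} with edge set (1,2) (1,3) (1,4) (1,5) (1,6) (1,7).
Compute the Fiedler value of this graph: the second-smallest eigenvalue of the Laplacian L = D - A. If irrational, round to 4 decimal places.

With the vertex order [1, 2, 3, 4, 5, 6, 7], the degrees are [6, 1, 1, 1, 1, 1, 1], giving D = diag(6, 1, 1, 1, 1, 1, 1) and L = D - A. The sorted Laplacian eigenvalues are [0, 1, 1, 1, 1, 1, 7]; the algebraic connectivity is the second entry, 1. There is one zero in the spectrum, matching the 1 component.

1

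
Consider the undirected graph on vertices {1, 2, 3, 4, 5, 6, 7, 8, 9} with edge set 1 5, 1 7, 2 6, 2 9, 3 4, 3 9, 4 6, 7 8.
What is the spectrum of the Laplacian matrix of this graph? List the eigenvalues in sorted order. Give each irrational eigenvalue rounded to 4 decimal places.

With the vertex order [1, 2, 3, 4, 5, 6, 7, 8, 9], the degrees are [2, 2, 2, 2, 1, 2, 2, 1, 2], giving D = diag(2, 2, 2, 2, 1, 2, 2, 1, 2) and L = D - A. The multiplicity of 0 as a Laplacian eigenvalue equals the number of connected components. The 2 zero eigenvalues correspond to the 2 connected components. There are 2 zeros in the spectrum, matching the 2 components.

[0, 0, 0.5858, 1.3820, 1.3820, 2, 3.4142, 3.6180, 3.6180]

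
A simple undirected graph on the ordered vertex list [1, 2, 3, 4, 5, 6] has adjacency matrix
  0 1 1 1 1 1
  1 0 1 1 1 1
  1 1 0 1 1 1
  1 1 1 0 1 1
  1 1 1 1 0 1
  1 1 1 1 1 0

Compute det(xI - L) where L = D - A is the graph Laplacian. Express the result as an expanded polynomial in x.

Each diagonal entry of L is the vertex degree and each off-diagonal entry is -1 where an edge is present, 0 otherwise; in the order [1, 2, 3, 4, 5, 6] the diagonal is [5, 5, 5, 5, 5, 5]. Computing det(xI - L) by cofactor expansion (or equivalently via sum-over-permutations) gives x^6 - 30x^5 + 360x^4 - 2160x^3 + 6480x^2 - 7776x. The constant term is 0 because L is singular (the all-ones vector lies in its kernel). By the matrix-tree theorem the graph has (1/6) * product of the nonzero eigenvalues = 1296 spanning trees.

x^6 - 30x^5 + 360x^4 - 2160x^3 + 6480x^2 - 7776x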